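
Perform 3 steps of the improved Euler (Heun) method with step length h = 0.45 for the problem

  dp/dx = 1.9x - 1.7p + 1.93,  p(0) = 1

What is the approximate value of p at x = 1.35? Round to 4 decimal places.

2.0634

Heun: k1 = f(x_n, p_n); k2 = f(x_n + h, p_n + h·k1); p_{n+1} = p_n + (h/2)·(k1 + k2).
x=0.000000, p=1.000000:
  k1 = f(0.000000, 1.000000) = 0.230000
  k2 = f(0.450000, 1.103500) = 0.909050
  p ← 1.000000 + (0.45/2)·(0.230000 + 0.909050) = 1.256286
x=0.450000, p=1.256286:
  k1 = f(0.450000, 1.256286) = 0.649313
  k2 = f(0.900000, 1.548477) = 1.007589
  p ← 1.256286 + (0.45/2)·(0.649313 + 1.007589) = 1.629089
x=0.900000, p=1.629089:
  k1 = f(0.900000, 1.629089) = 0.870548
  k2 = f(1.350000, 2.020836) = 1.059579
  p ← 1.629089 + (0.45/2)·(0.870548 + 1.059579) = 2.063368
p(1.35) ≈ 2.0634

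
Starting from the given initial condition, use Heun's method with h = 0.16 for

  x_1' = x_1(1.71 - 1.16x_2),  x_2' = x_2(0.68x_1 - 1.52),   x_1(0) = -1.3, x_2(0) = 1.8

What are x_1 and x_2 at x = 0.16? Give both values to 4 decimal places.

-1.3022, 1.2455

Heun on (x_1,x_2): k1 = f(x_n, state_n); k2 = f(x_n + h, state_n + h·k1); state_{n+1} = state_n + (h/2)·(k1 + k2).
0.000000: (-1.300000, 1.800000)
  k1 = (0.491400, -4.327200)
  predictor → (-1.221376, 1.107648)
  k2 = (-0.519242, -2.603566)
  → (-1.302227, 1.245539)
(x_1(0.16), x_2(0.16)) ≈ (-1.3022, 1.2455)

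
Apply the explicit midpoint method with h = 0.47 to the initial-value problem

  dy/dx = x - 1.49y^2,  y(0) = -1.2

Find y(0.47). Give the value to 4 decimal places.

-3.1235

Midpoint: k1 = f(x_n, y_n); k2 = f(x_n + h/2, y_n + (h/2)·k1); y_{n+1} = y_n + h·k2.
x=0.000000, y=-1.200000:
  k1 = f(0.000000, -1.200000) = -2.145600
  k2 = f(0.235000, -1.704216) = -4.092485
  y ← -1.200000 + 0.47·(-4.092485) = -3.123468
y(0.47) ≈ -3.1235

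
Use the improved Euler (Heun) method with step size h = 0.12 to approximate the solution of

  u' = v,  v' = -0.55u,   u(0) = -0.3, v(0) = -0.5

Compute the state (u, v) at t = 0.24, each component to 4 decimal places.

Heun on (u,v): k1 = f(t_n, state_n); k2 = f(t_n + h, state_n + h·k1); state_{n+1} = state_n + (h/2)·(k1 + k2).
0.000000: (-0.300000, -0.500000)
  k1 = (-0.500000, 0.165000)
  predictor → (-0.360000, -0.480200)
  k2 = (-0.480200, 0.198000)
  → (-0.358812, -0.478220)
0.120000: (-0.358812, -0.478220)
  k1 = (-0.478220, 0.197347)
  predictor → (-0.416198, -0.454538)
  k2 = (-0.454538, 0.228909)
  → (-0.414778, -0.452645)
(u(0.24), v(0.24)) ≈ (-0.4148, -0.4526)

-0.4148, -0.4526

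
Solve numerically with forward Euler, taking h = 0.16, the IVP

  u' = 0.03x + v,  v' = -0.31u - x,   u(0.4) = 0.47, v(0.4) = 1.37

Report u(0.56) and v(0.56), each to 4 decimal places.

Euler on (u,v): u_{n+1} = u_n + h·u', v_{n+1} = v_n + h·v'.
0.400000: (0.470000, 1.370000); f=(1.382000, -0.545700) → (0.691120, 1.282688)
(u(0.56), v(0.56)) ≈ (0.6911, 1.2827)

0.6911, 1.2827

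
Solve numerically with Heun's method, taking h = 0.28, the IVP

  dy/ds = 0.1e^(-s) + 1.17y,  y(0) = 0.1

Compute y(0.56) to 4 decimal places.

0.2531

Heun: k1 = f(s_n, y_n); k2 = f(s_n + h, y_n + h·k1); y_{n+1} = y_n + (h/2)·(k1 + k2).
s=0.000000, y=0.100000:
  k1 = f(0.000000, 0.100000) = 0.217000
  k2 = f(0.280000, 0.160760) = 0.263668
  y ← 0.100000 + (0.28/2)·(0.217000 + 0.263668) = 0.167293
s=0.280000, y=0.167293:
  k1 = f(0.280000, 0.167293) = 0.271312
  k2 = f(0.560000, 0.243261) = 0.341736
  y ← 0.167293 + (0.28/2)·(0.271312 + 0.341736) = 0.253120
y(0.56) ≈ 0.2531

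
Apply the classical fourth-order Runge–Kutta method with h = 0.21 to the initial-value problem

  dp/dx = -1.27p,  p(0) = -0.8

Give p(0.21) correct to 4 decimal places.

RK4: k1 = f(x_n, p_n); k2 = f(x_n + h/2, p_n + (h/2)·k1); k3 = f(x_n + h/2, p_n + (h/2)·k2); k4 = f(x_n + h, p_n + h·k3); p_{n+1} = p_n + (h/6)·(k1 + 2k2 + 2k3 + k4).
x=0.000000, p=-0.800000:
  k1 = f(0.000000, -0.800000) = 1.016000
  k2 = f(0.105000, -0.693320) = 0.880516
  k3 = f(0.105000, -0.707546) = 0.898583
  k4 = f(0.210000, -0.611298) = 0.776348
  p ← -0.800000 + (0.21/6)·(k1 + 2k2 + 2k3 + k4) = -0.612731
p(0.21) ≈ -0.6127

-0.6127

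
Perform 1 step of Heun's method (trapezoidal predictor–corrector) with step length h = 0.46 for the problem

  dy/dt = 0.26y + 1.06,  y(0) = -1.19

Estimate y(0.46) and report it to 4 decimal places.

-0.8241

Heun: k1 = f(t_n, y_n); k2 = f(t_n + h, y_n + h·k1); y_{n+1} = y_n + (h/2)·(k1 + k2).
t=0.000000, y=-1.190000:
  k1 = f(0.000000, -1.190000) = 0.750600
  k2 = f(0.460000, -0.844724) = 0.840372
  y ← -1.190000 + (0.46/2)·(0.750600 + 0.840372) = -0.824076
y(0.46) ≈ -0.8241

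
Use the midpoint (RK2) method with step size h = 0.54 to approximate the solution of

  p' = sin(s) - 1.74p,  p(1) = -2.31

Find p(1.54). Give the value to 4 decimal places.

-0.8569

Midpoint: k1 = f(s_n, p_n); k2 = f(s_n + h/2, p_n + (h/2)·k1); p_{n+1} = p_n + h·k2.
s=1.000000, p=-2.310000:
  k1 = f(1.000000, -2.310000) = 4.860871
  k2 = f(1.270000, -0.997565) = 2.690864
  p ← -2.310000 + 0.54·2.690864 = -0.856934
p(1.54) ≈ -0.8569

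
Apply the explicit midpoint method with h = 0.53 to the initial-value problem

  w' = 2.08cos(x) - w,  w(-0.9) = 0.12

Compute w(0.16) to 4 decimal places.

1.2996

Midpoint: k1 = f(x_n, w_n); k2 = f(x_n + h/2, w_n + (h/2)·k1); w_{n+1} = w_n + h·k2.
x=-0.900000, w=0.120000:
  k1 = f(-0.900000, 0.120000) = 1.172949
  k2 = f(-0.635000, 0.430831) = 1.243718
  w ← 0.120000 + 0.53·1.243718 = 0.779170
x=-0.370000, w=0.779170:
  k1 = f(-0.370000, 0.779170) = 1.160070
  k2 = f(-0.105000, 1.086589) = 0.981955
  w ← 0.779170 + 0.53·0.981955 = 1.299607
w(0.16) ≈ 1.2996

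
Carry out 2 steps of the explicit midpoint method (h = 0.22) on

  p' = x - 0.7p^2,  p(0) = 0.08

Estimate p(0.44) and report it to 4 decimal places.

Midpoint: k1 = f(x_n, p_n); k2 = f(x_n + h/2, p_n + (h/2)·k1); p_{n+1} = p_n + h·k2.
x=0.000000, p=0.080000:
  k1 = f(0.000000, 0.080000) = -0.004480
  k2 = f(0.110000, 0.079507) = 0.105575
  p ← 0.080000 + 0.22·0.105575 = 0.103227
x=0.220000, p=0.103227:
  k1 = f(0.220000, 0.103227) = 0.212541
  k2 = f(0.330000, 0.126606) = 0.318780
  p ← 0.103227 + 0.22·0.318780 = 0.173358
p(0.44) ≈ 0.1734

0.1734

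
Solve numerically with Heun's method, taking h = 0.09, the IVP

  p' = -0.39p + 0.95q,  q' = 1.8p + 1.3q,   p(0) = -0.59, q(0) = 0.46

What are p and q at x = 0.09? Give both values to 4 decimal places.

Heun on (p,q): k1 = f(x_n, state_n); k2 = f(x_n + h, state_n + h·k1); state_{n+1} = state_n + (h/2)·(k1 + k2).
0.000000: (-0.590000, 0.460000)
  k1 = (0.667100, -0.464000)
  predictor → (-0.529961, 0.418240)
  k2 = (0.604013, -0.410218)
  → (-0.532800, 0.420660)
(p(0.09), q(0.09)) ≈ (-0.5328, 0.4207)

-0.5328, 0.4207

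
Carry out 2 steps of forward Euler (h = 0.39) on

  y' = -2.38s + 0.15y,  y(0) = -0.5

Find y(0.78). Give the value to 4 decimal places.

-0.9222

Euler: y_{n+1} = y_n + h·f(s_n, y_n).
s=0.000000, y=-0.500000: f=-0.075000 → y ← -0.500000 + 0.39·(-0.075000) = -0.529250
s=0.390000, y=-0.529250: f=-1.007588 → y ← -0.529250 + 0.39·(-1.007588) = -0.922209
y(0.78) ≈ -0.9222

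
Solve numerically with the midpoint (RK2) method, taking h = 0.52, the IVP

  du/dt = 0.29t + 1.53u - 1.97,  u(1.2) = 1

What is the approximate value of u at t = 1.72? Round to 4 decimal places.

Midpoint: k1 = f(t_n, u_n); k2 = f(t_n + h/2, u_n + (h/2)·k1); u_{n+1} = u_n + h·k2.
t=1.200000, u=1.000000:
  k1 = f(1.200000, 1.000000) = -0.092000
  k2 = f(1.460000, 0.976080) = -0.053198
  u ← 1.000000 + 0.52·(-0.053198) = 0.972337
u(1.72) ≈ 0.9723

0.9723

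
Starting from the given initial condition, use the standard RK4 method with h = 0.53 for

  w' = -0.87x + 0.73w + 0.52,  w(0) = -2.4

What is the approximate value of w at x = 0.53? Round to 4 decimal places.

-3.3366

RK4: k1 = f(x_n, w_n); k2 = f(x_n + h/2, w_n + (h/2)·k1); k3 = f(x_n + h/2, w_n + (h/2)·k2); k4 = f(x_n + h, w_n + h·k3); w_{n+1} = w_n + (h/6)·(k1 + 2k2 + 2k3 + k4).
x=0.000000, w=-2.400000:
  k1 = f(0.000000, -2.400000) = -1.232000
  k2 = f(0.265000, -2.726480) = -1.700880
  k3 = f(0.265000, -2.850733) = -1.791585
  k4 = f(0.530000, -3.349540) = -2.386264
  w ← -2.400000 + (0.53/6)·(k1 + 2k2 + 2k3 + k4) = -3.336616
w(0.53) ≈ -3.3366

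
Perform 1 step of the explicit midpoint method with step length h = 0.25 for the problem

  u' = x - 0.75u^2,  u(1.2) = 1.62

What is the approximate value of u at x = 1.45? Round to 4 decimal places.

1.5158

Midpoint: k1 = f(x_n, u_n); k2 = f(x_n + h/2, u_n + (h/2)·k1); u_{n+1} = u_n + h·k2.
x=1.200000, u=1.620000:
  k1 = f(1.200000, 1.620000) = -0.768300
  k2 = f(1.325000, 1.523963) = -0.416846
  u ← 1.620000 + 0.25·(-0.416846) = 1.515788
u(1.45) ≈ 1.5158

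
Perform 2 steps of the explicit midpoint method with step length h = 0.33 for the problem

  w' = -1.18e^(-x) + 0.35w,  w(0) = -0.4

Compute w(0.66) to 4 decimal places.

-1.1530

Midpoint: k1 = f(x_n, w_n); k2 = f(x_n + h/2, w_n + (h/2)·k1); w_{n+1} = w_n + h·k2.
x=0.000000, w=-0.400000:
  k1 = f(0.000000, -0.400000) = -1.320000
  k2 = f(0.165000, -0.617800) = -1.216745
  w ← -0.400000 + 0.33·(-1.216745) = -0.801526
x=0.330000, w=-0.801526:
  k1 = f(0.330000, -0.801526) = -1.128864
  k2 = f(0.495000, -0.987788) = -1.065020
  w ← -0.801526 + 0.33·(-1.065020) = -1.152982
w(0.66) ≈ -1.1530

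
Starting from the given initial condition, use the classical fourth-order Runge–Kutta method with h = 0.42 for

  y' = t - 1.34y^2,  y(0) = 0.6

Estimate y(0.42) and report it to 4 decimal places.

RK4: k1 = f(t_n, y_n); k2 = f(t_n + h/2, y_n + (h/2)·k1); k3 = f(t_n + h/2, y_n + (h/2)·k2); k4 = f(t_n + h, y_n + h·k3); y_{n+1} = y_n + (h/6)·(k1 + 2k2 + 2k3 + k4).
t=0.000000, y=0.600000:
  k1 = f(0.000000, 0.600000) = -0.482400
  k2 = f(0.210000, 0.498696) = -0.123255
  k3 = f(0.210000, 0.574116) = -0.231677
  k4 = f(0.420000, 0.502696) = 0.081378
  y ← 0.600000 + (0.42/6)·(k1 + 2k2 + 2k3 + k4) = 0.522238
y(0.42) ≈ 0.5222

0.5222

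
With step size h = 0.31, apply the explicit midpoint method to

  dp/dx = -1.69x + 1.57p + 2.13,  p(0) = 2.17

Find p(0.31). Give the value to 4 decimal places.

4.2229

Midpoint: k1 = f(x_n, p_n); k2 = f(x_n + h/2, p_n + (h/2)·k1); p_{n+1} = p_n + h·k2.
x=0.000000, p=2.170000:
  k1 = f(0.000000, 2.170000) = 5.536900
  k2 = f(0.155000, 3.028219) = 6.622355
  p ← 2.170000 + 0.31·6.622355 = 4.222930
p(0.31) ≈ 4.2229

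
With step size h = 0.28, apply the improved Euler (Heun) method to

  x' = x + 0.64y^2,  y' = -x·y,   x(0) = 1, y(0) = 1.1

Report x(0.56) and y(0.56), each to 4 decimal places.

Heun on (x,y): k1 = f(t_n, state_n); k2 = f(t_n + h, state_n + h·k1); state_{n+1} = state_n + (h/2)·(k1 + k2).
0.000000: (1.000000, 1.100000)
  k1 = (1.774400, -1.100000)
  predictor → (1.496832, 0.792000)
  k2 = (1.898281, -1.185491)
  → (1.514175, 0.780031)
0.280000: (1.514175, 0.780031)
  k1 = (1.903583, -1.181104)
  predictor → (2.047178, 0.449322)
  k2 = (2.176388, -0.919843)
  → (2.085371, 0.485899)
(x(0.56), y(0.56)) ≈ (2.0854, 0.4859)

2.0854, 0.4859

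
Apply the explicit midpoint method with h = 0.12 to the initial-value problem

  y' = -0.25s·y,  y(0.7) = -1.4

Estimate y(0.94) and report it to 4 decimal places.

Midpoint: k1 = f(s_n, y_n); k2 = f(s_n + h/2, y_n + (h/2)·k1); y_{n+1} = y_n + h·k2.
s=0.700000, y=-1.400000:
  k1 = f(0.700000, -1.400000) = 0.245000
  k2 = f(0.760000, -1.385300) = 0.263207
  y ← -1.400000 + 0.12·0.263207 = -1.368415
s=0.820000, y=-1.368415:
  k1 = f(0.820000, -1.368415) = 0.280525
  k2 = f(0.880000, -1.351584) = 0.297348
  y ← -1.368415 + 0.12·0.297348 = -1.332733
y(0.94) ≈ -1.3327

-1.3327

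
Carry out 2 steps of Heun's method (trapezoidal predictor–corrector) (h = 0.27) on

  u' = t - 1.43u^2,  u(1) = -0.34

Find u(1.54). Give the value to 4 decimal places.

Heun: k1 = f(t_n, u_n); k2 = f(t_n + h, u_n + h·k1); u_{n+1} = u_n + (h/2)·(k1 + k2).
t=1.000000, u=-0.340000:
  k1 = f(1.000000, -0.340000) = 0.834692
  k2 = f(1.270000, -0.114633) = 1.251209
  u ← -0.340000 + (0.27/2)·(0.834692 + 1.251209) = -0.058403
t=1.270000, u=-0.058403:
  k1 = f(1.270000, -0.058403) = 1.265122
  k2 = f(1.540000, 0.283180) = 1.425327
  u ← -0.058403 + (0.27/2)·(1.265122 + 1.425327) = 0.304807
u(1.54) ≈ 0.3048

0.3048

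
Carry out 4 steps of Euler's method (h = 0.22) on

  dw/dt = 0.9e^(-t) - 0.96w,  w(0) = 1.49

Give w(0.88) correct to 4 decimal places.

0.9758

Euler: w_{n+1} = w_n + h·f(t_n, w_n).
t=0.000000, w=1.490000: f=-0.530400 → w ← 1.490000 + 0.22·(-0.530400) = 1.373312
t=0.220000, w=1.373312: f=-0.596113 → w ← 1.373312 + 0.22·(-0.596113) = 1.242167
t=0.440000, w=1.242167: f=-0.612848 → w ← 1.242167 + 0.22·(-0.612848) = 1.107341
t=0.660000, w=1.107341: f=-0.597881 → w ← 1.107341 + 0.22·(-0.597881) = 0.975807
w(0.88) ≈ 0.9758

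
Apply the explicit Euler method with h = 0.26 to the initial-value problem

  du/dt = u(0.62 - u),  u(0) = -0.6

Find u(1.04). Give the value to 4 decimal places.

-2.4394

Euler: u_{n+1} = u_n + h·f(t_n, u_n).
t=0.000000, u=-0.600000: f=-0.732000 → u ← -0.600000 + 0.26·(-0.732000) = -0.790320
t=0.260000, u=-0.790320: f=-1.114604 → u ← -0.790320 + 0.26·(-1.114604) = -1.080117
t=0.520000, u=-1.080117: f=-1.836325 → u ← -1.080117 + 0.26·(-1.836325) = -1.557562
t=0.780000, u=-1.557562: f=-3.391687 → u ← -1.557562 + 0.26·(-3.391687) = -2.439400
u(1.04) ≈ -2.4394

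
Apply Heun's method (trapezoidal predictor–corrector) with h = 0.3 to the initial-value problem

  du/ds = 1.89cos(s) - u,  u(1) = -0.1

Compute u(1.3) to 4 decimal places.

Heun: k1 = f(s_n, u_n); k2 = f(s_n + h, u_n + h·k1); u_{n+1} = u_n + (h/2)·(k1 + k2).
s=1.000000, u=-0.100000:
  k1 = f(1.000000, -0.100000) = 1.121171
  k2 = f(1.300000, 0.236351) = 0.269221
  u ← -0.100000 + (0.3/2)·(1.121171 + 0.269221) = 0.108559
u(1.3) ≈ 0.1086

0.1086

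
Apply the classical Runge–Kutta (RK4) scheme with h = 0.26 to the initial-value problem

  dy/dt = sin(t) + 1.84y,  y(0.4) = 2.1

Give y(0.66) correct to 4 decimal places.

3.5529

RK4: k1 = f(t_n, y_n); k2 = f(t_n + h/2, y_n + (h/2)·k1); k3 = f(t_n + h/2, y_n + (h/2)·k2); k4 = f(t_n + h, y_n + h·k3); y_{n+1} = y_n + (h/6)·(k1 + 2k2 + 2k3 + k4).
t=0.400000, y=2.100000:
  k1 = f(0.400000, 2.100000) = 4.253418
  k2 = f(0.530000, 2.652944) = 5.386951
  k3 = f(0.530000, 2.800304) = 5.658092
  k4 = f(0.660000, 3.571104) = 7.183948
  y ← 2.100000 + (0.26/6)·(k1 + 2k2 + 2k3 + k4) = 3.552856
y(0.66) ≈ 3.5529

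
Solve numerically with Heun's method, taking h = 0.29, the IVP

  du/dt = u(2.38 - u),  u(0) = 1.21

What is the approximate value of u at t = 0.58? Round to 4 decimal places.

Heun: k1 = f(t_n, u_n); k2 = f(t_n + h, u_n + h·k1); u_{n+1} = u_n + (h/2)·(k1 + k2).
t=0.000000, u=1.210000:
  k1 = f(0.000000, 1.210000) = 1.415700
  k2 = f(0.290000, 1.620553) = 1.230724
  u ← 1.210000 + (0.29/2)·(1.415700 + 1.230724) = 1.593731
t=0.290000, u=1.593731:
  k1 = f(0.290000, 1.593731) = 1.253101
  k2 = f(0.580000, 1.957131) = 0.827610
  u ← 1.593731 + (0.29/2)·(1.253101 + 0.827610) = 1.895435
u(0.58) ≈ 1.8954

1.8954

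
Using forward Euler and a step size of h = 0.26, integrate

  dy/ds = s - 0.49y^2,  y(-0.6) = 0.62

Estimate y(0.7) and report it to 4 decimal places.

Euler: y_{n+1} = y_n + h·f(s_n, y_n).
s=-0.600000, y=0.620000: f=-0.788356 → y ← 0.620000 + 0.26·(-0.788356) = 0.415027
s=-0.340000, y=0.415027: f=-0.424401 → y ← 0.415027 + 0.26·(-0.424401) = 0.304683
s=-0.080000, y=0.304683: f=-0.125488 → y ← 0.304683 + 0.26·(-0.125488) = 0.272056
s=0.180000, y=0.272056: f=0.143733 → y ← 0.272056 + 0.26·0.143733 = 0.309427
s=0.440000, y=0.309427: f=0.393085 → y ← 0.309427 + 0.26·0.393085 = 0.411629
y(0.7) ≈ 0.4116

0.4116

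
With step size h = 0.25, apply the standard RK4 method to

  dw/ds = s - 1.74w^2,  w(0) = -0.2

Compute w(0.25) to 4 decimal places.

-0.1859

RK4: k1 = f(s_n, w_n); k2 = f(s_n + h/2, w_n + (h/2)·k1); k3 = f(s_n + h/2, w_n + (h/2)·k2); k4 = f(s_n + h, w_n + h·k3); w_{n+1} = w_n + (h/6)·(k1 + 2k2 + 2k3 + k4).
s=0.000000, w=-0.200000:
  k1 = f(0.000000, -0.200000) = -0.069600
  k2 = f(0.125000, -0.208700) = 0.049213
  k3 = f(0.125000, -0.193848) = 0.059616
  k4 = f(0.250000, -0.185096) = 0.190387
  w ← -0.200000 + (0.25/6)·(k1 + 2k2 + 2k3 + k4) = -0.185898
w(0.25) ≈ -0.1859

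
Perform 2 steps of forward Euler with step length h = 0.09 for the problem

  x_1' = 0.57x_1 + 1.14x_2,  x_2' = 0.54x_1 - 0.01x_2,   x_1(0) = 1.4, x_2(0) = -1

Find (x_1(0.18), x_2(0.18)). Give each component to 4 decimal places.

Euler on (x_1,x_2): x_1_{n+1} = x_1_n + h·x_1', x_2_{n+1} = x_2_n + h·x_2'.
0.000000: (1.400000, -1.000000); f=(-0.342000, 0.766000) → (1.369220, -0.931060)
0.090000: (1.369220, -0.931060); f=(-0.280953, 0.748689) → (1.343934, -0.863678)
(x_1(0.18), x_2(0.18)) ≈ (1.3439, -0.8637)

1.3439, -0.8637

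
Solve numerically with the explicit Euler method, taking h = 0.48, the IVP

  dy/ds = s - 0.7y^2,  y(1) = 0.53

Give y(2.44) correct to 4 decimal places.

Euler: y_{n+1} = y_n + h·f(s_n, y_n).
s=1.000000, y=0.530000: f=0.803370 → y ← 0.530000 + 0.48·0.803370 = 0.915618
s=1.480000, y=0.915618: f=0.893151 → y ← 0.915618 + 0.48·0.893151 = 1.344330
s=1.960000, y=1.344330: f=0.694944 → y ← 1.344330 + 0.48·0.694944 = 1.677903
y(2.44) ≈ 1.6779

1.6779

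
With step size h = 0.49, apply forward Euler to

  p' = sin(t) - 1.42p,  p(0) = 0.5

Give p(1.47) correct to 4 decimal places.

Euler: p_{n+1} = p_n + h·f(t_n, p_n).
t=0.000000, p=0.500000: f=-0.710000 → p ← 0.500000 + 0.49·(-0.710000) = 0.152100
t=0.490000, p=0.152100: f=0.254644 → p ← 0.152100 + 0.49·0.254644 = 0.276876
t=0.980000, p=0.276876: f=0.437334 → p ← 0.276876 + 0.49·0.437334 = 0.491169
p(1.47) ≈ 0.4912

0.4912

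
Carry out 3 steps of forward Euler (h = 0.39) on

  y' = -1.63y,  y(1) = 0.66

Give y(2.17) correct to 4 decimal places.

Euler: y_{n+1} = y_n + h·f(t_n, y_n).
t=1.000000, y=0.660000: f=-1.075800 → y ← 0.660000 + 0.39·(-1.075800) = 0.240438
t=1.390000, y=0.240438: f=-0.391914 → y ← 0.240438 + 0.39·(-0.391914) = 0.087592
t=1.780000, y=0.087592: f=-0.142774 → y ← 0.087592 + 0.39·(-0.142774) = 0.031910
y(2.17) ≈ 0.0319

0.0319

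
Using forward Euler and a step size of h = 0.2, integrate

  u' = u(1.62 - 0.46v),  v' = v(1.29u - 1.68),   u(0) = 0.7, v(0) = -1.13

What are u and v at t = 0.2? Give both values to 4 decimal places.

Euler on (u,v): u_{n+1} = u_n + h·u', v_{n+1} = v_n + h·v'.
0.000000: (0.700000, -1.130000); f=(1.497860, 0.878010) → (0.999572, -0.954398)
(u(0.2), v(0.2)) ≈ (0.9996, -0.9544)

0.9996, -0.9544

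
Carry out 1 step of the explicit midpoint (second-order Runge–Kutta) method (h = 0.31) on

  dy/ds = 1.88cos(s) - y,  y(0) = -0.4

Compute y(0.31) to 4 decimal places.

0.1903

Midpoint: k1 = f(s_n, y_n); k2 = f(s_n + h/2, y_n + (h/2)·k1); y_{n+1} = y_n + h·k2.
s=0.000000, y=-0.400000:
  k1 = f(0.000000, -0.400000) = 2.280000
  k2 = f(0.155000, -0.046600) = 1.904062
  y ← -0.400000 + 0.31·1.904062 = 0.190259
y(0.31) ≈ 0.1903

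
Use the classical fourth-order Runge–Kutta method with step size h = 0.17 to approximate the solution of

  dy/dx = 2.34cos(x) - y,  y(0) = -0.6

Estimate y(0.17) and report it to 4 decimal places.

-0.1422

RK4: k1 = f(x_n, y_n); k2 = f(x_n + h/2, y_n + (h/2)·k1); k3 = f(x_n + h/2, y_n + (h/2)·k2); k4 = f(x_n + h, y_n + h·k3); y_{n+1} = y_n + (h/6)·(k1 + 2k2 + 2k3 + k4).
x=0.000000, y=-0.600000:
  k1 = f(0.000000, -0.600000) = 2.940000
  k2 = f(0.085000, -0.350100) = 2.681652
  k3 = f(0.085000, -0.372060) = 2.703611
  k4 = f(0.170000, -0.140386) = 2.446654
  y ← -0.600000 + (0.17/6)·(k1 + 2k2 + 2k3 + k4) = -0.142213
y(0.17) ≈ -0.1422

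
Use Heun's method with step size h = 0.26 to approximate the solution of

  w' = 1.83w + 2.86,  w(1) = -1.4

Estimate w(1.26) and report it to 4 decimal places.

-1.3041

Heun: k1 = f(x_n, w_n); k2 = f(x_n + h, w_n + h·k1); w_{n+1} = w_n + (h/2)·(k1 + k2).
x=1.000000, w=-1.400000:
  k1 = f(1.000000, -1.400000) = 0.298000
  k2 = f(1.260000, -1.322520) = 0.439788
  w ← -1.400000 + (0.26/2)·(0.298000 + 0.439788) = -1.304088
w(1.26) ≈ -1.3041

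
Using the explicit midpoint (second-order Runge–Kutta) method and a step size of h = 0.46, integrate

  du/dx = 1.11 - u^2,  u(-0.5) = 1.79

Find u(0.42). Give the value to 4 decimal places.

1.3144

Midpoint: k1 = f(x_n, u_n); k2 = f(x_n + h/2, u_n + (h/2)·k1); u_{n+1} = u_n + h·k2.
x=-0.500000, u=1.790000:
  k1 = f(-0.500000, 1.790000) = -2.094100
  k2 = f(-0.270000, 1.308357) = -0.601798
  u ← 1.790000 + 0.46·(-0.601798) = 1.513173
x=-0.040000, u=1.513173:
  k1 = f(-0.040000, 1.513173) = -1.179692
  k2 = f(0.190000, 1.241844) = -0.432176
  u ← 1.513173 + 0.46·(-0.432176) = 1.314372
u(0.42) ≈ 1.3144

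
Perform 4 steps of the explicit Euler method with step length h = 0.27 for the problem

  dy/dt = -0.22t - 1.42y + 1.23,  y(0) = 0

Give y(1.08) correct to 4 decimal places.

Euler: y_{n+1} = y_n + h·f(t_n, y_n).
t=0.000000, y=0.000000: f=1.230000 → y ← 0.000000 + 0.27·1.230000 = 0.332100
t=0.270000, y=0.332100: f=0.699018 → y ← 0.332100 + 0.27·0.699018 = 0.520835
t=0.540000, y=0.520835: f=0.371614 → y ← 0.520835 + 0.27·0.371614 = 0.621171
t=0.810000, y=0.621171: f=0.169737 → y ← 0.621171 + 0.27·0.169737 = 0.667000
y(1.08) ≈ 0.6670

0.6670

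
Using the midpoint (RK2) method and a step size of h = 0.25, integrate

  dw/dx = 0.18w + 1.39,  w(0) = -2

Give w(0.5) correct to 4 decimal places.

-1.4613

Midpoint: k1 = f(x_n, w_n); k2 = f(x_n + h/2, w_n + (h/2)·k1); w_{n+1} = w_n + h·k2.
x=0.000000, w=-2.000000:
  k1 = f(0.000000, -2.000000) = 1.030000
  k2 = f(0.125000, -1.871250) = 1.053175
  w ← -2.000000 + 0.25·1.053175 = -1.736706
x=0.250000, w=-1.736706:
  k1 = f(0.250000, -1.736706) = 1.077393
  k2 = f(0.375000, -1.602032) = 1.101634
  w ← -1.736706 + 0.25·1.101634 = -1.461298
w(0.5) ≈ -1.4613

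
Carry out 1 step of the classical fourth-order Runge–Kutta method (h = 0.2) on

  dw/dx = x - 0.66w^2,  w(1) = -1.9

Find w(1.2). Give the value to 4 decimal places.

-2.2403

RK4: k1 = f(x_n, w_n); k2 = f(x_n + h/2, w_n + (h/2)·k1); k3 = f(x_n + h/2, w_n + (h/2)·k2); k4 = f(x_n + h, w_n + h·k3); w_{n+1} = w_n + (h/6)·(k1 + 2k2 + 2k3 + k4).
x=1.000000, w=-1.900000:
  k1 = f(1.000000, -1.900000) = -1.382600
  k2 = f(1.100000, -2.038260) = -1.641973
  k3 = f(1.100000, -2.064197) = -1.712201
  k4 = f(1.200000, -2.242440) = -2.118835
  w ← -1.900000 + (0.2/6)·(k1 + 2k2 + 2k3 + k4) = -2.240326
w(1.2) ≈ -2.2403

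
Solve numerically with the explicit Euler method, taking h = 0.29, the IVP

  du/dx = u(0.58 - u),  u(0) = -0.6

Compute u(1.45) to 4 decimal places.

-5.5413

Euler: u_{n+1} = u_n + h·f(x_n, u_n).
x=0.000000, u=-0.600000: f=-0.708000 → u ← -0.600000 + 0.29·(-0.708000) = -0.805320
x=0.290000, u=-0.805320: f=-1.115626 → u ← -0.805320 + 0.29·(-1.115626) = -1.128852
x=0.580000, u=-1.128852: f=-1.929040 → u ← -1.128852 + 0.29·(-1.929040) = -1.688273
x=0.870000, u=-1.688273: f=-3.829464 → u ← -1.688273 + 0.29·(-3.829464) = -2.798818
x=1.160000, u=-2.798818: f=-9.456694 → u ← -2.798818 + 0.29·(-9.456694) = -5.541259
u(1.45) ≈ -5.5413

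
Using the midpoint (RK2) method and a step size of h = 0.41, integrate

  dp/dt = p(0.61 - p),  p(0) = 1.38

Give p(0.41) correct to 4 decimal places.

1.1169

Midpoint: k1 = f(t_n, p_n); k2 = f(t_n + h/2, p_n + (h/2)·k1); p_{n+1} = p_n + h·k2.
t=0.000000, p=1.380000:
  k1 = f(0.000000, 1.380000) = -1.062600
  k2 = f(0.205000, 1.162167) = -0.641710
  p ← 1.380000 + 0.41·(-0.641710) = 1.116899
p(0.41) ≈ 1.1169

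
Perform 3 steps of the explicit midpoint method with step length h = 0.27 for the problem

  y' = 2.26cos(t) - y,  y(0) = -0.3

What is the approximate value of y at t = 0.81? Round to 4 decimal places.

0.9465

Midpoint: k1 = f(t_n, y_n); k2 = f(t_n + h/2, y_n + (h/2)·k1); y_{n+1} = y_n + h·k2.
t=0.000000, y=-0.300000:
  k1 = f(0.000000, -0.300000) = 2.560000
  k2 = f(0.135000, 0.045600) = 2.193837
  y ← -0.300000 + 0.27·2.193837 = 0.292336
t=0.270000, y=0.292336:
  k1 = f(0.270000, 0.292336) = 1.885786
  k2 = f(0.405000, 0.546917) = 1.530254
  y ← 0.292336 + 0.27·1.530254 = 0.705505
t=0.540000, y=0.705505:
  k1 = f(0.540000, 0.705505) = 1.232917
  k2 = f(0.675000, 0.871948) = 0.892449
  y ← 0.705505 + 0.27·0.892449 = 0.946466
y(0.81) ≈ 0.9465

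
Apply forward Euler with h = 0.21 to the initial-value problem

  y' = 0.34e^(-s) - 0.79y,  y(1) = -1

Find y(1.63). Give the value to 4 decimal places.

-0.5270

Euler: y_{n+1} = y_n + h·f(s_n, y_n).
s=1.000000, y=-1.000000: f=0.915079 → y ← -1.000000 + 0.21·0.915079 = -0.807833
s=1.210000, y=-0.807833: f=0.739575 → y ← -0.807833 + 0.21·0.739575 = -0.652523
s=1.420000, y=-0.652523: f=0.597676 → y ← -0.652523 + 0.21·0.597676 = -0.527011
y(1.63) ≈ -0.5270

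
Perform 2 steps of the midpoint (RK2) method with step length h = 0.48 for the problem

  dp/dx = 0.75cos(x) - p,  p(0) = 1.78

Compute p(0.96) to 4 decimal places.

1.0794

Midpoint: k1 = f(x_n, p_n); k2 = f(x_n + h/2, p_n + (h/2)·k1); p_{n+1} = p_n + h·k2.
x=0.000000, p=1.780000:
  k1 = f(0.000000, 1.780000) = -1.030000
  k2 = f(0.240000, 1.532800) = -0.804297
  p ← 1.780000 + 0.48·(-0.804297) = 1.393938
x=0.480000, p=1.393938:
  k1 = f(0.480000, 1.393938) = -0.728691
  k2 = f(0.720000, 1.219052) = -0.655197
  p ← 1.393938 + 0.48·(-0.655197) = 1.079443
p(0.96) ≈ 1.0794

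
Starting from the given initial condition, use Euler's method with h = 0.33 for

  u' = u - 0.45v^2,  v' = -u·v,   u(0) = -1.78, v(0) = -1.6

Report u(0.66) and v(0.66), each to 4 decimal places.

Euler on (u,v): u_{n+1} = u_n + h·u', v_{n+1} = v_n + h·v'.
0.000000: (-1.780000, -1.600000); f=(-2.932000, -2.848000) → (-2.747560, -2.539840)
0.330000: (-2.747560, -2.539840); f=(-5.650414, -6.978363) → (-4.612197, -4.842700)
(u(0.66), v(0.66)) ≈ (-4.6122, -4.8427)

-4.6122, -4.8427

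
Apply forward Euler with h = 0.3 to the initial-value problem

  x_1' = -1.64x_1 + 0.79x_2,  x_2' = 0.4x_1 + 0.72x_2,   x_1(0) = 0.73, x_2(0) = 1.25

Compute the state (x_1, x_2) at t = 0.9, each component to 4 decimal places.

0.8480, 2.5608

Euler on (x_1,x_2): x_1_{n+1} = x_1_n + h·x_1', x_2_{n+1} = x_2_n + h·x_2'.
0.000000: (0.730000, 1.250000); f=(-0.209700, 1.192000) → (0.667090, 1.607600)
0.300000: (0.667090, 1.607600); f=(0.175976, 1.424308) → (0.719883, 2.034892)
0.600000: (0.719883, 2.034892); f=(0.426957, 1.753076) → (0.847970, 2.560815)
(x_1(0.9), x_2(0.9)) ≈ (0.8480, 2.5608)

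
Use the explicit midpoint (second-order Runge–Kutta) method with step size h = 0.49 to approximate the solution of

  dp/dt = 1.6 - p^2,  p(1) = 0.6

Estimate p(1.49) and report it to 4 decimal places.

Midpoint: k1 = f(t_n, p_n); k2 = f(t_n + h/2, p_n + (h/2)·k1); p_{n+1} = p_n + h·k2.
t=1.000000, p=0.600000:
  k1 = f(1.000000, 0.600000) = 1.240000
  k2 = f(1.245000, 0.903800) = 0.783146
  p ← 0.600000 + 0.49·0.783146 = 0.983741
p(1.49) ≈ 0.9837

0.9837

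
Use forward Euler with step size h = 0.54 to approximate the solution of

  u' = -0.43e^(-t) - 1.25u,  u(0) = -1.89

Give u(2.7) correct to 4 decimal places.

-0.0641

Euler: u_{n+1} = u_n + h·f(t_n, u_n).
t=0.000000, u=-1.890000: f=1.932500 → u ← -1.890000 + 0.54·1.932500 = -0.846450
t=0.540000, u=-0.846450: f=0.807481 → u ← -0.846450 + 0.54·0.807481 = -0.410410
t=1.080000, u=-0.410410: f=0.366987 → u ← -0.410410 + 0.54·0.366987 = -0.212237
t=1.620000, u=-0.212237: f=0.180200 → u ← -0.212237 + 0.54·0.180200 = -0.114929
t=2.160000, u=-0.114929: f=0.094072 → u ← -0.114929 + 0.54·0.094072 = -0.064131
u(2.7) ≈ -0.0641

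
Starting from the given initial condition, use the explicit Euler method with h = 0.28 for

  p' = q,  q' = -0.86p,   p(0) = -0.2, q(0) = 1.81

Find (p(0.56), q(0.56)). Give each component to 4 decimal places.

0.8271, 1.7843

Euler on (p,q): p_{n+1} = p_n + h·p', q_{n+1} = q_n + h·q'.
0.000000: (-0.200000, 1.810000); f=(1.810000, 0.172000) → (0.306800, 1.858160)
0.280000: (0.306800, 1.858160); f=(1.858160, -0.263848) → (0.827085, 1.784283)
(p(0.56), q(0.56)) ≈ (0.8271, 1.7843)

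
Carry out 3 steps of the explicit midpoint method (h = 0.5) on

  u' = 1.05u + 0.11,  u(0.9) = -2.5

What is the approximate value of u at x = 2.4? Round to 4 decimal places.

Midpoint: k1 = f(x_n, u_n); k2 = f(x_n + h/2, u_n + (h/2)·k1); u_{n+1} = u_n + h·k2.
x=0.900000, u=-2.500000:
  k1 = f(0.900000, -2.500000) = -2.515000
  k2 = f(1.150000, -3.128750) = -3.175188
  u ← -2.500000 + 0.5·(-3.175188) = -4.087594
x=1.400000, u=-4.087594:
  k1 = f(1.400000, -4.087594) = -4.181973
  k2 = f(1.650000, -5.133087) = -5.279741
  u ← -4.087594 + 0.5·(-5.279741) = -6.727464
x=1.900000, u=-6.727464:
  k1 = f(1.900000, -6.727464) = -6.953838
  k2 = f(2.150000, -8.465924) = -8.779220
  u ← -6.727464 + 0.5·(-8.779220) = -11.117075
u(2.4) ≈ -11.1171

-11.1171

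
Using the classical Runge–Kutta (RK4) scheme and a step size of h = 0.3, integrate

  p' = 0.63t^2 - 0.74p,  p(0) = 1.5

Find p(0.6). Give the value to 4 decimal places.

RK4: k1 = f(t_n, p_n); k2 = f(t_n + h/2, p_n + (h/2)·k1); k3 = f(t_n + h/2, p_n + (h/2)·k2); k4 = f(t_n + h, p_n + h·k3); p_{n+1} = p_n + (h/6)·(k1 + 2k2 + 2k3 + k4).
t=0.000000, p=1.500000:
  k1 = f(0.000000, 1.500000) = -1.110000
  k2 = f(0.150000, 1.333500) = -0.972615
  k3 = f(0.150000, 1.354108) = -0.987865
  k4 = f(0.300000, 1.203641) = -0.833994
  p ← 1.500000 + (0.3/6)·(k1 + 2k2 + 2k3 + k4) = 1.206752
t=0.300000, p=1.206752:
  k1 = f(0.300000, 1.206752) = -0.836297
  k2 = f(0.450000, 1.081308) = -0.672593
  k3 = f(0.450000, 1.105863) = -0.690764
  k4 = f(0.600000, 0.999523) = -0.512847
  p ← 1.206752 + (0.3/6)·(k1 + 2k2 + 2k3 + k4) = 1.002959
p(0.6) ≈ 1.0030

1.0030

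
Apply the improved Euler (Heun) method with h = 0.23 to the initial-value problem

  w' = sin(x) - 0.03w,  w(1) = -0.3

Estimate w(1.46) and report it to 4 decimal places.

Heun: k1 = f(x_n, w_n); k2 = f(x_n + h, w_n + h·k1); w_{n+1} = w_n + (h/2)·(k1 + k2).
x=1.000000, w=-0.300000:
  k1 = f(1.000000, -0.300000) = 0.850471
  k2 = f(1.230000, -0.104392) = 0.945621
  w ← -0.300000 + (0.23/2)·(0.850471 + 0.945621) = -0.093449
x=1.230000, w=-0.093449:
  k1 = f(1.230000, -0.093449) = 0.945292
  k2 = f(1.460000, 0.123968) = 0.990149
  w ← -0.093449 + (0.23/2)·(0.945292 + 0.990149) = 0.129126
w(1.46) ≈ 0.1291

0.1291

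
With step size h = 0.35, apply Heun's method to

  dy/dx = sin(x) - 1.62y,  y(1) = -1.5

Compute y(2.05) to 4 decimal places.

0.1461

Heun: k1 = f(x_n, y_n); k2 = f(x_n + h, y_n + h·k1); y_{n+1} = y_n + (h/2)·(k1 + k2).
x=1.000000, y=-1.500000:
  k1 = f(1.000000, -1.500000) = 3.271471
  k2 = f(1.350000, -0.354985) = 1.550799
  y ← -1.500000 + (0.35/2)·(3.271471 + 1.550799) = -0.656103
x=1.350000, y=-0.656103:
  k1 = f(1.350000, -0.656103) = 2.038610
  k2 = f(1.700000, 0.057411) = 0.898659
  y ← -0.656103 + (0.35/2)·(2.038610 + 0.898659) = -0.142081
x=1.700000, y=-0.142081:
  k1 = f(1.700000, -0.142081) = 1.221835
  k2 = f(2.050000, 0.285562) = 0.424752
  y ← -0.142081 + (0.35/2)·(1.221835 + 0.424752) = 0.146072
y(2.05) ≈ 0.1461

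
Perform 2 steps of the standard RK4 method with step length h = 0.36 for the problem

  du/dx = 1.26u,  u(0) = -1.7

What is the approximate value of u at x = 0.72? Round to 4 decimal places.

-4.2106

RK4: k1 = f(x_n, u_n); k2 = f(x_n + h/2, u_n + (h/2)·k1); k3 = f(x_n + h/2, u_n + (h/2)·k2); k4 = f(x_n + h, u_n + h·k3); u_{n+1} = u_n + (h/6)·(k1 + 2k2 + 2k3 + k4).
x=0.000000, u=-1.700000:
  k1 = f(0.000000, -1.700000) = -2.142000
  k2 = f(0.180000, -2.085560) = -2.627806
  k3 = f(0.180000, -2.173005) = -2.737986
  k4 = f(0.360000, -2.685675) = -3.383951
  u ← -1.700000 + (0.36/6)·(k1 + 2k2 + 2k3 + k4) = -2.675452
x=0.360000, u=-2.675452:
  k1 = f(0.360000, -2.675452) = -3.371070
  k2 = f(0.540000, -3.282245) = -4.135628
  k3 = f(0.540000, -3.419865) = -4.309030
  k4 = f(0.720000, -4.226703) = -5.325646
  u ← -2.675452 + (0.36/6)·(k1 + 2k2 + 2k3 + k4) = -4.210614
u(0.72) ≈ -4.2106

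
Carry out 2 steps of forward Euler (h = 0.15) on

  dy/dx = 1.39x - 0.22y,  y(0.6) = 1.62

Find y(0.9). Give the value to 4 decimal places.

Euler: y_{n+1} = y_n + h·f(x_n, y_n).
x=0.600000, y=1.620000: f=0.477600 → y ← 1.620000 + 0.15·0.477600 = 1.691640
x=0.750000, y=1.691640: f=0.670339 → y ← 1.691640 + 0.15·0.670339 = 1.792191
y(0.9) ≈ 1.7922

1.7922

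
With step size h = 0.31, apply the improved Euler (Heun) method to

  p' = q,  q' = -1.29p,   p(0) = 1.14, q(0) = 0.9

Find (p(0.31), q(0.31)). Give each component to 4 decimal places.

Heun on (p,q): k1 = f(s_n, state_n); k2 = f(s_n + h, state_n + h·k1); state_{n+1} = state_n + (h/2)·(k1 + k2).
0.000000: (1.140000, 0.900000)
  k1 = (0.900000, -1.470600)
  predictor → (1.419000, 0.444114)
  k2 = (0.444114, -1.830510)
  → (1.348338, 0.388328)
(p(0.31), q(0.31)) ≈ (1.3483, 0.3883)

1.3483, 0.3883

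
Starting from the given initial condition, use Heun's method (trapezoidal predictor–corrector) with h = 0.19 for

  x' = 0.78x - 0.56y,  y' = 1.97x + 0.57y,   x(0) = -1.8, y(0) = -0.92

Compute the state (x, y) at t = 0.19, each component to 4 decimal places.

-1.9402, -1.7669

Heun on (x,y): k1 = f(t_n, state_n); k2 = f(t_n + h, state_n + h·k1); state_{n+1} = state_n + (h/2)·(k1 + k2).
0.000000: (-1.800000, -0.920000)
  k1 = (-0.888800, -4.070400)
  predictor → (-1.968872, -1.693376)
  k2 = (-0.587430, -4.843902)
  → (-1.940242, -1.766859)
(x(0.19), y(0.19)) ≈ (-1.9402, -1.7669)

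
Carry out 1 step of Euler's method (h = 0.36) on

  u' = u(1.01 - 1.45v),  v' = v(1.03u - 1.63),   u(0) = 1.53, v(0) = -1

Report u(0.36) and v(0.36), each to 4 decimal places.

2.8850, -0.9805

Euler on (u,v): u_{n+1} = u_n + h·u', v_{n+1} = v_n + h·v'.
0.000000: (1.530000, -1.000000); f=(3.763800, 0.054100) → (2.884968, -0.980524)
(u(0.36), v(0.36)) ≈ (2.8850, -0.9805)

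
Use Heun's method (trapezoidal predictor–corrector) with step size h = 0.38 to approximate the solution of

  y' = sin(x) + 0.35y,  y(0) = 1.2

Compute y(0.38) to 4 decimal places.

Heun: k1 = f(x_n, y_n); k2 = f(x_n + h, y_n + h·k1); y_{n+1} = y_n + (h/2)·(k1 + k2).
x=0.000000, y=1.200000:
  k1 = f(0.000000, 1.200000) = 0.420000
  k2 = f(0.380000, 1.359600) = 0.846780
  y ← 1.200000 + (0.38/2)·(0.420000 + 0.846780) = 1.440688
y(0.38) ≈ 1.4407

1.4407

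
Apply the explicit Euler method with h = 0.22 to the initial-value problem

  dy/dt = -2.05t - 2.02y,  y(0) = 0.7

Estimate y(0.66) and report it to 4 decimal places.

-0.1335

Euler: y_{n+1} = y_n + h·f(t_n, y_n).
t=0.000000, y=0.700000: f=-1.414000 → y ← 0.700000 + 0.22·(-1.414000) = 0.388920
t=0.220000, y=0.388920: f=-1.236618 → y ← 0.388920 + 0.22·(-1.236618) = 0.116864
t=0.440000, y=0.116864: f=-1.138065 → y ← 0.116864 + 0.22·(-1.138065) = -0.133510
y(0.66) ≈ -0.1335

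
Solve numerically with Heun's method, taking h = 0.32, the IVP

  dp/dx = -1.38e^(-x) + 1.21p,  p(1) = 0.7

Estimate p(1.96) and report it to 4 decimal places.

1.5484

Heun: k1 = f(x_n, p_n); k2 = f(x_n + h, p_n + h·k1); p_{n+1} = p_n + (h/2)·(k1 + k2).
x=1.000000, p=0.700000:
  k1 = f(1.000000, 0.700000) = 0.339326
  k2 = f(1.320000, 0.808584) = 0.609740
  p ← 0.700000 + (0.32/2)·(0.339326 + 0.609740) = 0.851851
x=1.320000, p=0.851851:
  k1 = f(1.320000, 0.851851) = 0.662093
  k2 = f(1.640000, 1.063720) = 1.019409
  p ← 0.851851 + (0.32/2)·(0.662093 + 1.019409) = 1.120891
x=1.640000, p=1.120891:
  k1 = f(1.640000, 1.120891) = 1.088586
  k2 = f(1.960000, 1.469238) = 1.583394
  p ← 1.120891 + (0.32/2)·(1.088586 + 1.583394) = 1.548408
p(1.96) ≈ 1.5484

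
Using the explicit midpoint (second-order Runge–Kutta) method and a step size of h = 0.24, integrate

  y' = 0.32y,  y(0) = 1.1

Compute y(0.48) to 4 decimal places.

Midpoint: k1 = f(x_n, y_n); k2 = f(x_n + h/2, y_n + (h/2)·k1); y_{n+1} = y_n + h·k2.
x=0.000000, y=1.100000:
  k1 = f(0.000000, 1.100000) = 0.352000
  k2 = f(0.120000, 1.142240) = 0.365517
  y ← 1.100000 + 0.24·0.365517 = 1.187724
x=0.240000, y=1.187724:
  k1 = f(0.240000, 1.187724) = 0.380072
  k2 = f(0.360000, 1.233333) = 0.394666
  y ← 1.187724 + 0.24·0.394666 = 1.282444
y(0.48) ≈ 1.2824

1.2824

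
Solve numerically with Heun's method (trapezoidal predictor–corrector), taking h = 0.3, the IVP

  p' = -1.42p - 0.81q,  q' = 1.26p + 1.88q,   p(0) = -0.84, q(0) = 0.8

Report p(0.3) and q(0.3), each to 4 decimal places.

-0.7276, 1.0023

Heun on (p,q): k1 = f(x_n, state_n); k2 = f(x_n + h, state_n + h·k1); state_{n+1} = state_n + (h/2)·(k1 + k2).
0.000000: (-0.840000, 0.800000)
  k1 = (0.544800, 0.445600)
  predictor → (-0.676560, 0.933680)
  k2 = (0.204434, 0.902853)
  → (-0.727615, 1.002268)
(p(0.3), q(0.3)) ≈ (-0.7276, 1.0023)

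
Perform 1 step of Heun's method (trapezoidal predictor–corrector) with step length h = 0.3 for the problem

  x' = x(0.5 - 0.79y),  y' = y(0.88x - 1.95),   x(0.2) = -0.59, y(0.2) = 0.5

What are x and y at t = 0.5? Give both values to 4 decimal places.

Heun on (x,y): k1 = f(t_n, state_n); k2 = f(t_n + h, state_n + h·k1); state_{n+1} = state_n + (h/2)·(k1 + k2).
0.200000: (-0.590000, 0.500000)
  k1 = (-0.061950, -1.234600)
  predictor → (-0.608585, 0.129620)
  k2 = (-0.241974, -0.322178)
  → (-0.635589, 0.266483)
(x(0.5), y(0.5)) ≈ (-0.6356, 0.2665)

-0.6356, 0.2665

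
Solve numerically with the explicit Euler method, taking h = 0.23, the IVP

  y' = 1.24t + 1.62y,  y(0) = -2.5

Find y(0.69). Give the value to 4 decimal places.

-6.2438

Euler: y_{n+1} = y_n + h·f(t_n, y_n).
t=0.000000, y=-2.500000: f=-4.050000 → y ← -2.500000 + 0.23·(-4.050000) = -3.431500
t=0.230000, y=-3.431500: f=-5.273830 → y ← -3.431500 + 0.23·(-5.273830) = -4.644481
t=0.460000, y=-4.644481: f=-6.953659 → y ← -4.644481 + 0.23·(-6.953659) = -6.243822
y(0.69) ≈ -6.2438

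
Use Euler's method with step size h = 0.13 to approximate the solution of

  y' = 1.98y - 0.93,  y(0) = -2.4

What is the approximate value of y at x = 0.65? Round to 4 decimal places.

Euler: y_{n+1} = y_n + h·f(x_n, y_n).
x=0.000000, y=-2.400000: f=-5.682000 → y ← -2.400000 + 0.13·(-5.682000) = -3.138660
x=0.130000, y=-3.138660: f=-7.144547 → y ← -3.138660 + 0.13·(-7.144547) = -4.067451
x=0.260000, y=-4.067451: f=-8.983553 → y ← -4.067451 + 0.13·(-8.983553) = -5.235313
x=0.390000, y=-5.235313: f=-11.295920 → y ← -5.235313 + 0.13·(-11.295920) = -6.703783
x=0.520000, y=-6.703783: f=-14.203489 → y ← -6.703783 + 0.13·(-14.203489) = -8.550236
y(0.65) ≈ -8.5502

-8.5502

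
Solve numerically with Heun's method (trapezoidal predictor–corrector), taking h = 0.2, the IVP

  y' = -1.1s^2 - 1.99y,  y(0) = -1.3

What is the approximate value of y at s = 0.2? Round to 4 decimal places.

Heun: k1 = f(s_n, y_n); k2 = f(s_n + h, y_n + h·k1); y_{n+1} = y_n + (h/2)·(k1 + k2).
s=0.000000, y=-1.300000:
  k1 = f(0.000000, -1.300000) = 2.587000
  k2 = f(0.200000, -0.782600) = 1.513374
  y ← -1.300000 + (0.2/2)·(2.587000 + 1.513374) = -0.889963
y(0.2) ≈ -0.8900

-0.8900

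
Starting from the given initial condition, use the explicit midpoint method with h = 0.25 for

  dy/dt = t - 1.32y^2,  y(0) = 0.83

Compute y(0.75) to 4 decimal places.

Midpoint: k1 = f(t_n, y_n); k2 = f(t_n + h/2, y_n + (h/2)·k1); y_{n+1} = y_n + h·k2.
t=0.000000, y=0.830000:
  k1 = f(0.000000, 0.830000) = -0.909348
  k2 = f(0.125000, 0.716332) = -0.552333
  y ← 0.830000 + 0.25·(-0.552333) = 0.691917
t=0.250000, y=0.691917:
  k1 = f(0.250000, 0.691917) = -0.381949
  k2 = f(0.375000, 0.644173) = -0.172746
  y ← 0.691917 + 0.25·(-0.172746) = 0.648730
t=0.500000, y=0.648730:
  k1 = f(0.500000, 0.648730) = -0.055523
  k2 = f(0.625000, 0.641790) = 0.081300
  y ← 0.648730 + 0.25·0.081300 = 0.669055
y(0.75) ≈ 0.6691

0.6691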